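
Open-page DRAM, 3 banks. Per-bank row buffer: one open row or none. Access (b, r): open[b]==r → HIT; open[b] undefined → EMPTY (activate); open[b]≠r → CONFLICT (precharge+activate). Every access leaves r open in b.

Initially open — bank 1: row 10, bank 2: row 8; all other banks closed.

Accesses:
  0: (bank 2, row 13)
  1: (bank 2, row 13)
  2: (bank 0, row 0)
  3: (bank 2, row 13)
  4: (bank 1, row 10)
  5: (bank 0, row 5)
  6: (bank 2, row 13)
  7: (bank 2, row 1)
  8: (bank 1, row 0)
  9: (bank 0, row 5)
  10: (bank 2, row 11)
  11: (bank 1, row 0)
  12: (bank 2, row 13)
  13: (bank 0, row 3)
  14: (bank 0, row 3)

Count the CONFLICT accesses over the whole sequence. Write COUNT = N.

COUNT = 7

step 0: bank2 8->13 [CONFLICT]
step 1: bank2 13->13 [HIT]
step 2: bank0 None->0 [EMPTY]
step 3: bank2 13->13 [HIT]
step 4: bank1 10->10 [HIT]
step 5: bank0 0->5 [CONFLICT]
step 6: bank2 13->13 [HIT]
step 7: bank2 13->1 [CONFLICT]
step 8: bank1 10->0 [CONFLICT]
step 9: bank0 5->5 [HIT]
step 10: bank2 1->11 [CONFLICT]
step 11: bank1 0->0 [HIT]
step 12: bank2 11->13 [CONFLICT]
step 13: bank0 5->3 [CONFLICT]
step 14: bank0 3->3 [HIT]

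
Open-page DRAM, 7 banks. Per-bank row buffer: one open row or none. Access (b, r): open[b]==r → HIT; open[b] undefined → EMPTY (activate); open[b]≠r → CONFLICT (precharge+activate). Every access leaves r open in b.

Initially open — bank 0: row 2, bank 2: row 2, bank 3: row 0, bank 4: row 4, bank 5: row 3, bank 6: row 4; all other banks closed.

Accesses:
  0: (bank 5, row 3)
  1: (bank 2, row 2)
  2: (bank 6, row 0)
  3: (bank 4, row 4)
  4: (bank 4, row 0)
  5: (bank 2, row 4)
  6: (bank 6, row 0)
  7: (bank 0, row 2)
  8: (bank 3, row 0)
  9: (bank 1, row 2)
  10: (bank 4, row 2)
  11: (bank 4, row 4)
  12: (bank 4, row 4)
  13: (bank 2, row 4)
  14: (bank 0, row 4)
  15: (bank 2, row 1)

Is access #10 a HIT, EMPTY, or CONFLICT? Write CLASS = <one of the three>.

CLASS = CONFLICT

  [0] b5 r3: had r3 ⇒ H
  [1] b2 r2: had r2 ⇒ H
  [2] b6 r0: had r4 ⇒ C
  [3] b4 r4: had r4 ⇒ H
  [4] b4 r0: had r4 ⇒ C
  [5] b2 r4: had r2 ⇒ C
  [6] b6 r0: had r0 ⇒ H
  [7] b0 r2: had r2 ⇒ H
  [8] b3 r0: had r0 ⇒ H
  [9] b1 r2: no row ⇒ E
  [10] b4 r2: had r0 ⇒ C
  [11] b4 r4: had r2 ⇒ C
  [12] b4 r4: had r4 ⇒ H
  [13] b2 r4: had r4 ⇒ H
  [14] b0 r4: had r2 ⇒ C
  [15] b2 r1: had r4 ⇒ C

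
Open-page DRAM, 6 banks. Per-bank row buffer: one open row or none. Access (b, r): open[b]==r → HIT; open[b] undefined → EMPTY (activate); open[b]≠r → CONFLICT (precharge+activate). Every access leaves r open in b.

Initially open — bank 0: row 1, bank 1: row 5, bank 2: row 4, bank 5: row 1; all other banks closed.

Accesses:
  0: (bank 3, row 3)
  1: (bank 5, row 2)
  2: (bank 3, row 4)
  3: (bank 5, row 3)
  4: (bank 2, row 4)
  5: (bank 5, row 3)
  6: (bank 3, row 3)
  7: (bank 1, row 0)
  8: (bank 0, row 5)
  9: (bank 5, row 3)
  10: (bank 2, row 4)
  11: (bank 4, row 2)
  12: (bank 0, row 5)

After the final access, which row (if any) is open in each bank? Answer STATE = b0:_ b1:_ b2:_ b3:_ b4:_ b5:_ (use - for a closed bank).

STATE = b0:5 b1:0 b2:4 b3:3 b4:2 b5:3

step 0: bank3 None->3 [EMPTY]
step 1: bank5 1->2 [CONFLICT]
step 2: bank3 3->4 [CONFLICT]
step 3: bank5 2->3 [CONFLICT]
step 4: bank2 4->4 [HIT]
step 5: bank5 3->3 [HIT]
step 6: bank3 4->3 [CONFLICT]
step 7: bank1 5->0 [CONFLICT]
step 8: bank0 1->5 [CONFLICT]
step 9: bank5 3->3 [HIT]
step 10: bank2 4->4 [HIT]
step 11: bank4 None->2 [EMPTY]
step 12: bank0 5->5 [HIT]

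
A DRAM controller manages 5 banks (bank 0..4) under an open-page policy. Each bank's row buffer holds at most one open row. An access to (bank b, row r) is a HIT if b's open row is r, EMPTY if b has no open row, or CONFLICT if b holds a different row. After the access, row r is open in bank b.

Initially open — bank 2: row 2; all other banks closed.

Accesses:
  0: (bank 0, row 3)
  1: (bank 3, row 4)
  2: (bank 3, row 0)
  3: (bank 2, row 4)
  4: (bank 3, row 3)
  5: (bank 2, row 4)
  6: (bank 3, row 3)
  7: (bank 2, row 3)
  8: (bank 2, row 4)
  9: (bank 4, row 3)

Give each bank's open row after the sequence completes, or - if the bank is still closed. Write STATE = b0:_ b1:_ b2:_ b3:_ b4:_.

STATE = b0:3 b1:- b2:4 b3:3 b4:3

step 0: bank0 None->3 [EMPTY]
step 1: bank3 None->4 [EMPTY]
step 2: bank3 4->0 [CONFLICT]
step 3: bank2 2->4 [CONFLICT]
step 4: bank3 0->3 [CONFLICT]
step 5: bank2 4->4 [HIT]
step 6: bank3 3->3 [HIT]
step 7: bank2 4->3 [CONFLICT]
step 8: bank2 3->4 [CONFLICT]
step 9: bank4 None->3 [EMPTY]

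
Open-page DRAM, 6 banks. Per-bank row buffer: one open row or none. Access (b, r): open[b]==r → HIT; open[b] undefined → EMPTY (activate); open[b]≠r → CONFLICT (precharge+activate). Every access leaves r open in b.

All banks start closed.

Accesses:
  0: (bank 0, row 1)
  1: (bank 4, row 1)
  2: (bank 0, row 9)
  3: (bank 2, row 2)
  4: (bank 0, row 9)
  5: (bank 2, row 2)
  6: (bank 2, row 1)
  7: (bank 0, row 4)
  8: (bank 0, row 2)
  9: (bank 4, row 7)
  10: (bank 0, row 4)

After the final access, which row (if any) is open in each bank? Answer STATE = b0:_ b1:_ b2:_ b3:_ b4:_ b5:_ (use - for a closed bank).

#0 (0,1) E
#1 (4,1) E
#2 (0,9) C  (was 1)
#3 (2,2) E
#4 (0,9) H  (was 9)
#5 (2,2) H  (was 2)
#6 (2,1) C  (was 2)
#7 (0,4) C  (was 9)
#8 (0,2) C  (was 4)
#9 (4,7) C  (was 1)
#10 (0,4) C  (was 2)

STATE = b0:4 b1:- b2:1 b3:- b4:7 b5:-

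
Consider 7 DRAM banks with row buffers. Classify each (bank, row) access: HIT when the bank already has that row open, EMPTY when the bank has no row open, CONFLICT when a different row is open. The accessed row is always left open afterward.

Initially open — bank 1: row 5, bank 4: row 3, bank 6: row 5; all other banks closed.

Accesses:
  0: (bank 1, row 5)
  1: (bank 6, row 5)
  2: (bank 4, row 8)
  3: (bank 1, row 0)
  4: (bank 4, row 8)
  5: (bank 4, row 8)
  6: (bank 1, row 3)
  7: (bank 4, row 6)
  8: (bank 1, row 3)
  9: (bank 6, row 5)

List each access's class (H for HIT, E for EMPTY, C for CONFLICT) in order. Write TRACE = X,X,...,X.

step 0: bank1 5->5 [HIT]
step 1: bank6 5->5 [HIT]
step 2: bank4 3->8 [CONFLICT]
step 3: bank1 5->0 [CONFLICT]
step 4: bank4 8->8 [HIT]
step 5: bank4 8->8 [HIT]
step 6: bank1 0->3 [CONFLICT]
step 7: bank4 8->6 [CONFLICT]
step 8: bank1 3->3 [HIT]
step 9: bank6 5->5 [HIT]

TRACE = H,H,C,C,H,H,C,C,H,H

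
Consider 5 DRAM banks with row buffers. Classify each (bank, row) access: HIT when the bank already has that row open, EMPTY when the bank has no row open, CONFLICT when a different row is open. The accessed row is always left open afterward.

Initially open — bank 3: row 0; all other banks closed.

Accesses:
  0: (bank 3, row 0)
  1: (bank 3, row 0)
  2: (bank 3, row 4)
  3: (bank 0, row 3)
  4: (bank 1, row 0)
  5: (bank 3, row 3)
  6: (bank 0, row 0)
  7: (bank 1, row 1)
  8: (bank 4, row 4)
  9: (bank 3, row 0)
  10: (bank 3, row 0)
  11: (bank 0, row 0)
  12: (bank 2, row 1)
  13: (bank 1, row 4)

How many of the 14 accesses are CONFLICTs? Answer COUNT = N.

COUNT = 6

step 0: bank3 0->0 [HIT]
step 1: bank3 0->0 [HIT]
step 2: bank3 0->4 [CONFLICT]
step 3: bank0 None->3 [EMPTY]
step 4: bank1 None->0 [EMPTY]
step 5: bank3 4->3 [CONFLICT]
step 6: bank0 3->0 [CONFLICT]
step 7: bank1 0->1 [CONFLICT]
step 8: bank4 None->4 [EMPTY]
step 9: bank3 3->0 [CONFLICT]
step 10: bank3 0->0 [HIT]
step 11: bank0 0->0 [HIT]
step 12: bank2 None->1 [EMPTY]
step 13: bank1 1->4 [CONFLICT]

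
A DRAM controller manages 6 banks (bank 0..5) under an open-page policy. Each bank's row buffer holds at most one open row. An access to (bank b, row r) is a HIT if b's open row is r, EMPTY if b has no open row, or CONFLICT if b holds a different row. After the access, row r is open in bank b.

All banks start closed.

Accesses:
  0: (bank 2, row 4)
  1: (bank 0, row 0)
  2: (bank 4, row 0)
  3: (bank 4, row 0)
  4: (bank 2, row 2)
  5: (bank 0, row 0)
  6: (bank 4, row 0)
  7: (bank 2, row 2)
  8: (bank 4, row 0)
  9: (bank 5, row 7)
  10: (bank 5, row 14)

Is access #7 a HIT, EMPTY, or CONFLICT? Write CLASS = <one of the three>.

CLASS = HIT

step 0: bank2 None->4 [EMPTY]
step 1: bank0 None->0 [EMPTY]
step 2: bank4 None->0 [EMPTY]
step 3: bank4 0->0 [HIT]
step 4: bank2 4->2 [CONFLICT]
step 5: bank0 0->0 [HIT]
step 6: bank4 0->0 [HIT]
step 7: bank2 2->2 [HIT]
step 8: bank4 0->0 [HIT]
step 9: bank5 None->7 [EMPTY]
step 10: bank5 7->14 [CONFLICT]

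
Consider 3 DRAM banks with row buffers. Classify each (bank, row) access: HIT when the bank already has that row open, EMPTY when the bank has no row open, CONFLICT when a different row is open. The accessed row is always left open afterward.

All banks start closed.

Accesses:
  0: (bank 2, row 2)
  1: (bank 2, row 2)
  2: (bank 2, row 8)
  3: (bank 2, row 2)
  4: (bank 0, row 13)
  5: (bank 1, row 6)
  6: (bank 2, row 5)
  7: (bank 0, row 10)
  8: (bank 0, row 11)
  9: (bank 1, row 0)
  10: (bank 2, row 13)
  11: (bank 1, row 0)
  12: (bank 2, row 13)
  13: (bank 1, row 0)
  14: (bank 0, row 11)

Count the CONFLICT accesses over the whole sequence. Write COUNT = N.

COUNT = 7

0: bank 2 row 2 — prev None → EMPTY
1: bank 2 row 2 — prev 2 → HIT
2: bank 2 row 8 — prev 2 → CONFLICT
3: bank 2 row 2 — prev 8 → CONFLICT
4: bank 0 row 13 — prev None → EMPTY
5: bank 1 row 6 — prev None → EMPTY
6: bank 2 row 5 — prev 2 → CONFLICT
7: bank 0 row 10 — prev 13 → CONFLICT
8: bank 0 row 11 — prev 10 → CONFLICT
9: bank 1 row 0 — prev 6 → CONFLICT
10: bank 2 row 13 — prev 5 → CONFLICT
11: bank 1 row 0 — prev 0 → HIT
12: bank 2 row 13 — prev 13 → HIT
13: bank 1 row 0 — prev 0 → HIT
14: bank 0 row 11 — prev 11 → HIT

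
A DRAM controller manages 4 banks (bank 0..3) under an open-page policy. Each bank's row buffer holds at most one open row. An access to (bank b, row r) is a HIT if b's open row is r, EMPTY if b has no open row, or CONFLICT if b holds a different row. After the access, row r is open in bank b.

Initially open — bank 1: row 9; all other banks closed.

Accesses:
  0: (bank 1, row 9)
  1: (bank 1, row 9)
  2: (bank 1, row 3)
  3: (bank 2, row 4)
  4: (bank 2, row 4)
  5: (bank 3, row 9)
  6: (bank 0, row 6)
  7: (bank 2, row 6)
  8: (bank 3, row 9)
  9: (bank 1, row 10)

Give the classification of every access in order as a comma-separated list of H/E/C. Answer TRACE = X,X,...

  [0] b1 r9: had r9 ⇒ H
  [1] b1 r9: had r9 ⇒ H
  [2] b1 r3: had r9 ⇒ C
  [3] b2 r4: no row ⇒ E
  [4] b2 r4: had r4 ⇒ H
  [5] b3 r9: no row ⇒ E
  [6] b0 r6: no row ⇒ E
  [7] b2 r6: had r4 ⇒ C
  [8] b3 r9: had r9 ⇒ H
  [9] b1 r10: had r3 ⇒ C

TRACE = H,H,C,E,H,E,E,C,H,C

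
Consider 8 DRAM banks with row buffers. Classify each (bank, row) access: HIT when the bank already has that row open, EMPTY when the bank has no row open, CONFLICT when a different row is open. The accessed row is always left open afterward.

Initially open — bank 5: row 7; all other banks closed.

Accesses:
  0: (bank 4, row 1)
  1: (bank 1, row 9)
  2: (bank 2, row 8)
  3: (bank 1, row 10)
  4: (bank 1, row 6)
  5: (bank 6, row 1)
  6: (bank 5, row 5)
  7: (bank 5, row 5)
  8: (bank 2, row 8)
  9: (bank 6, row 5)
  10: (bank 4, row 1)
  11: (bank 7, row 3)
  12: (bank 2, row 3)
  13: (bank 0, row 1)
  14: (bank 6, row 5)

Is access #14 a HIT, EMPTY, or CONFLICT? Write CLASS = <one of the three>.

CLASS = HIT

0: bank 4 row 1 — prev None → EMPTY
1: bank 1 row 9 — prev None → EMPTY
2: bank 2 row 8 — prev None → EMPTY
3: bank 1 row 10 — prev 9 → CONFLICT
4: bank 1 row 6 — prev 10 → CONFLICT
5: bank 6 row 1 — prev None → EMPTY
6: bank 5 row 5 — prev 7 → CONFLICT
7: bank 5 row 5 — prev 5 → HIT
8: bank 2 row 8 — prev 8 → HIT
9: bank 6 row 5 — prev 1 → CONFLICT
10: bank 4 row 1 — prev 1 → HIT
11: bank 7 row 3 — prev None → EMPTY
12: bank 2 row 3 — prev 8 → CONFLICT
13: bank 0 row 1 — prev None → EMPTY
14: bank 6 row 5 — prev 5 → HIT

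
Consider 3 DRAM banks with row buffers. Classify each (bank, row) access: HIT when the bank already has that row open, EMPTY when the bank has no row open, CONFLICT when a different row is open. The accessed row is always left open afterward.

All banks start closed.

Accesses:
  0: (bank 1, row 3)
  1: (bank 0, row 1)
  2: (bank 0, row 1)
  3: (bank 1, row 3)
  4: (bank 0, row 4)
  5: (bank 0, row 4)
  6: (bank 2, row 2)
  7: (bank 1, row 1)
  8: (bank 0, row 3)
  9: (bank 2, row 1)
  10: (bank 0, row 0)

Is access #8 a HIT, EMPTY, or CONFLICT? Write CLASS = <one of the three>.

0: bank 1 row 3 — prev None → EMPTY
1: bank 0 row 1 — prev None → EMPTY
2: bank 0 row 1 — prev 1 → HIT
3: bank 1 row 3 — prev 3 → HIT
4: bank 0 row 4 — prev 1 → CONFLICT
5: bank 0 row 4 — prev 4 → HIT
6: bank 2 row 2 — prev None → EMPTY
7: bank 1 row 1 — prev 3 → CONFLICT
8: bank 0 row 3 — prev 4 → CONFLICT
9: bank 2 row 1 — prev 2 → CONFLICT
10: bank 0 row 0 — prev 3 → CONFLICT

CLASS = CONFLICT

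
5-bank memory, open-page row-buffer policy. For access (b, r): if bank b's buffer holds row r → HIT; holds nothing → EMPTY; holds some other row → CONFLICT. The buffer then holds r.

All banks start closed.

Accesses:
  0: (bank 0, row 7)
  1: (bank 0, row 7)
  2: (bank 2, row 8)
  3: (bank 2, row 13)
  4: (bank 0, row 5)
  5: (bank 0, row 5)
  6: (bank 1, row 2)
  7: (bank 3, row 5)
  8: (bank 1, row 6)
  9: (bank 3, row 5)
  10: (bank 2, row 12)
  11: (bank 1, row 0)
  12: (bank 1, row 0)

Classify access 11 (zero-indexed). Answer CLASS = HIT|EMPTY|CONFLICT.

  [0] b0 r7: no row ⇒ E
  [1] b0 r7: had r7 ⇒ H
  [2] b2 r8: no row ⇒ E
  [3] b2 r13: had r8 ⇒ C
  [4] b0 r5: had r7 ⇒ C
  [5] b0 r5: had r5 ⇒ H
  [6] b1 r2: no row ⇒ E
  [7] b3 r5: no row ⇒ E
  [8] b1 r6: had r2 ⇒ C
  [9] b3 r5: had r5 ⇒ H
  [10] b2 r12: had r13 ⇒ C
  [11] b1 r0: had r6 ⇒ C
  [12] b1 r0: had r0 ⇒ H

CLASS = CONFLICT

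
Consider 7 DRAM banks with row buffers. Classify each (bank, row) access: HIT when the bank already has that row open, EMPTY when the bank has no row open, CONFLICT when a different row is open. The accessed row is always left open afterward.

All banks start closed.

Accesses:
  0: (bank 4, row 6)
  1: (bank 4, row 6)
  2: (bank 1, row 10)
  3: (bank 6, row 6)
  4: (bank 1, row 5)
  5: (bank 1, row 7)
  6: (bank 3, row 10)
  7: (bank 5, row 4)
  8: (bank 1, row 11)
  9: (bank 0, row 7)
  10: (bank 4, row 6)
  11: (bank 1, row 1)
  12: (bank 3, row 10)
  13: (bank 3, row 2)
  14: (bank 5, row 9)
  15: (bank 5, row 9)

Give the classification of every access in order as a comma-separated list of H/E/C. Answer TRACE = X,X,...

step 0: bank4 None->6 [EMPTY]
step 1: bank4 6->6 [HIT]
step 2: bank1 None->10 [EMPTY]
step 3: bank6 None->6 [EMPTY]
step 4: bank1 10->5 [CONFLICT]
step 5: bank1 5->7 [CONFLICT]
step 6: bank3 None->10 [EMPTY]
step 7: bank5 None->4 [EMPTY]
step 8: bank1 7->11 [CONFLICT]
step 9: bank0 None->7 [EMPTY]
step 10: bank4 6->6 [HIT]
step 11: bank1 11->1 [CONFLICT]
step 12: bank3 10->10 [HIT]
step 13: bank3 10->2 [CONFLICT]
step 14: bank5 4->9 [CONFLICT]
step 15: bank5 9->9 [HIT]

TRACE = E,H,E,E,C,C,E,E,C,E,H,C,H,C,C,H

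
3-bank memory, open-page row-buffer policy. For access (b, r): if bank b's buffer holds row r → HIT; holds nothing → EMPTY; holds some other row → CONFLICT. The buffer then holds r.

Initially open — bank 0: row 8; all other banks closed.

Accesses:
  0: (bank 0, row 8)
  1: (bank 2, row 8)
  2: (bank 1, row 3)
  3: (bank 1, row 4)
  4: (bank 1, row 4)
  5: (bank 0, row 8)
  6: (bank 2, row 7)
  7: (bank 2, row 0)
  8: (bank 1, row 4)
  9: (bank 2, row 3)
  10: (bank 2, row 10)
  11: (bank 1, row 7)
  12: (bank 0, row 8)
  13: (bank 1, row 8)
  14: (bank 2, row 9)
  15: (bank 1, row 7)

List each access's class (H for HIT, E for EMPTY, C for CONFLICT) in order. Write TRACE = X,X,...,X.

step 0: bank0 8->8 [HIT]
step 1: bank2 None->8 [EMPTY]
step 2: bank1 None->3 [EMPTY]
step 3: bank1 3->4 [CONFLICT]
step 4: bank1 4->4 [HIT]
step 5: bank0 8->8 [HIT]
step 6: bank2 8->7 [CONFLICT]
step 7: bank2 7->0 [CONFLICT]
step 8: bank1 4->4 [HIT]
step 9: bank2 0->3 [CONFLICT]
step 10: bank2 3->10 [CONFLICT]
step 11: bank1 4->7 [CONFLICT]
step 12: bank0 8->8 [HIT]
step 13: bank1 7->8 [CONFLICT]
step 14: bank2 10->9 [CONFLICT]
step 15: bank1 8->7 [CONFLICT]

TRACE = H,E,E,C,H,H,C,C,H,C,C,C,H,C,C,C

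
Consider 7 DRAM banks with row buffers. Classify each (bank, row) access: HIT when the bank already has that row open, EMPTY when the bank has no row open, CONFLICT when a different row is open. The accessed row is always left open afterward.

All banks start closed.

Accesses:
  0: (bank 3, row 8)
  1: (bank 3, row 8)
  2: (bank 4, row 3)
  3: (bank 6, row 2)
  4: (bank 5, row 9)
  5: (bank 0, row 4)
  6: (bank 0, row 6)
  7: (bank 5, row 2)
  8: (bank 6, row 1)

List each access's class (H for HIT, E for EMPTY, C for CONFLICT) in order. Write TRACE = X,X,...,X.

  [0] b3 r8: no row ⇒ E
  [1] b3 r8: had r8 ⇒ H
  [2] b4 r3: no row ⇒ E
  [3] b6 r2: no row ⇒ E
  [4] b5 r9: no row ⇒ E
  [5] b0 r4: no row ⇒ E
  [6] b0 r6: had r4 ⇒ C
  [7] b5 r2: had r9 ⇒ C
  [8] b6 r1: had r2 ⇒ C

TRACE = E,H,E,E,E,E,C,C,C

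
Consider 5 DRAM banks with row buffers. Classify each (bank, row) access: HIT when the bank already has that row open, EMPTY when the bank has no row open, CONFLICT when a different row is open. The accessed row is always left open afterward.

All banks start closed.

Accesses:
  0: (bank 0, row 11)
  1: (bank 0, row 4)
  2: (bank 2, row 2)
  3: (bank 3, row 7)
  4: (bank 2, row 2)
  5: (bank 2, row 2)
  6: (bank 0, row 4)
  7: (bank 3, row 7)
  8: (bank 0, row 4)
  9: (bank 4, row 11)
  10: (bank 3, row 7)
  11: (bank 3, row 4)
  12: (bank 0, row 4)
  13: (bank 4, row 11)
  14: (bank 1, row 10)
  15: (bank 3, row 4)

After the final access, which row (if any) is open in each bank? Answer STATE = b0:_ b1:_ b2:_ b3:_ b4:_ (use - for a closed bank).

step 0: bank0 None->11 [EMPTY]
step 1: bank0 11->4 [CONFLICT]
step 2: bank2 None->2 [EMPTY]
step 3: bank3 None->7 [EMPTY]
step 4: bank2 2->2 [HIT]
step 5: bank2 2->2 [HIT]
step 6: bank0 4->4 [HIT]
step 7: bank3 7->7 [HIT]
step 8: bank0 4->4 [HIT]
step 9: bank4 None->11 [EMPTY]
step 10: bank3 7->7 [HIT]
step 11: bank3 7->4 [CONFLICT]
step 12: bank0 4->4 [HIT]
step 13: bank4 11->11 [HIT]
step 14: bank1 None->10 [EMPTY]
step 15: bank3 4->4 [HIT]

STATE = b0:4 b1:10 b2:2 b3:4 b4:11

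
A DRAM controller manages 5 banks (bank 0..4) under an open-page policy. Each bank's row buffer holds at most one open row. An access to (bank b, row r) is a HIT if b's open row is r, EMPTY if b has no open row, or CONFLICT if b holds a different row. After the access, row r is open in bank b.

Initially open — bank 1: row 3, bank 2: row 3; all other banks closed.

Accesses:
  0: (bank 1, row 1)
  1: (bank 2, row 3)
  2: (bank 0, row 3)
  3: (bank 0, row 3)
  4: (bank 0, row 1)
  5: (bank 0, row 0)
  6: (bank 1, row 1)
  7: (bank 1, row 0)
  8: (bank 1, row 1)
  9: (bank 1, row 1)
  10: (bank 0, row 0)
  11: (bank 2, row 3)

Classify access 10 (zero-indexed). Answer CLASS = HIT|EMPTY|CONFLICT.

CLASS = HIT

0: bank 1 row 1 — prev 3 → CONFLICT
1: bank 2 row 3 — prev 3 → HIT
2: bank 0 row 3 — prev None → EMPTY
3: bank 0 row 3 — prev 3 → HIT
4: bank 0 row 1 — prev 3 → CONFLICT
5: bank 0 row 0 — prev 1 → CONFLICT
6: bank 1 row 1 — prev 1 → HIT
7: bank 1 row 0 — prev 1 → CONFLICT
8: bank 1 row 1 — prev 0 → CONFLICT
9: bank 1 row 1 — prev 1 → HIT
10: bank 0 row 0 — prev 0 → HIT
11: bank 2 row 3 — prev 3 → HIT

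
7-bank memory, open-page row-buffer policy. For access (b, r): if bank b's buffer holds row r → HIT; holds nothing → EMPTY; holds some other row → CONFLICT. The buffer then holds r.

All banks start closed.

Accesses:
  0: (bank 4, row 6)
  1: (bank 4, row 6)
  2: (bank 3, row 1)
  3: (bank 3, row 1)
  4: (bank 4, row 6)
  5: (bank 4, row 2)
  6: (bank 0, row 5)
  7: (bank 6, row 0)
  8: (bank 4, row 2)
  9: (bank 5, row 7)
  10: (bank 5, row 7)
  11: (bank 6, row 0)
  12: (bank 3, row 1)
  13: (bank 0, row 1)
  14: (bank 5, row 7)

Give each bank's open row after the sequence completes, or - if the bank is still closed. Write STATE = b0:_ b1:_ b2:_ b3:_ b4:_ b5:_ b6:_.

STATE = b0:1 b1:- b2:- b3:1 b4:2 b5:7 b6:0

0: bank 4 row 6 — prev None → EMPTY
1: bank 4 row 6 — prev 6 → HIT
2: bank 3 row 1 — prev None → EMPTY
3: bank 3 row 1 — prev 1 → HIT
4: bank 4 row 6 — prev 6 → HIT
5: bank 4 row 2 — prev 6 → CONFLICT
6: bank 0 row 5 — prev None → EMPTY
7: bank 6 row 0 — prev None → EMPTY
8: bank 4 row 2 — prev 2 → HIT
9: bank 5 row 7 — prev None → EMPTY
10: bank 5 row 7 — prev 7 → HIT
11: bank 6 row 0 — prev 0 → HIT
12: bank 3 row 1 — prev 1 → HIT
13: bank 0 row 1 — prev 5 → CONFLICT
14: bank 5 row 7 — prev 7 → HIT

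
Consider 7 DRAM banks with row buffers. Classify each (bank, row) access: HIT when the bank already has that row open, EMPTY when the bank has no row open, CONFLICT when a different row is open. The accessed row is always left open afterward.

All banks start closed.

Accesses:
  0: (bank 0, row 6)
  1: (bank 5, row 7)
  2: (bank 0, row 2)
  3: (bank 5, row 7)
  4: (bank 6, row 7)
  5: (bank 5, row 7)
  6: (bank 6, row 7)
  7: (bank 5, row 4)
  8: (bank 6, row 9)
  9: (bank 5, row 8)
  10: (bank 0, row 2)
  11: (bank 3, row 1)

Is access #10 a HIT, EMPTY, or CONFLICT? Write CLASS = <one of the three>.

CLASS = HIT

  [0] b0 r6: no row ⇒ E
  [1] b5 r7: no row ⇒ E
  [2] b0 r2: had r6 ⇒ C
  [3] b5 r7: had r7 ⇒ H
  [4] b6 r7: no row ⇒ E
  [5] b5 r7: had r7 ⇒ H
  [6] b6 r7: had r7 ⇒ H
  [7] b5 r4: had r7 ⇒ C
  [8] b6 r9: had r7 ⇒ C
  [9] b5 r8: had r4 ⇒ C
  [10] b0 r2: had r2 ⇒ H
  [11] b3 r1: no row ⇒ E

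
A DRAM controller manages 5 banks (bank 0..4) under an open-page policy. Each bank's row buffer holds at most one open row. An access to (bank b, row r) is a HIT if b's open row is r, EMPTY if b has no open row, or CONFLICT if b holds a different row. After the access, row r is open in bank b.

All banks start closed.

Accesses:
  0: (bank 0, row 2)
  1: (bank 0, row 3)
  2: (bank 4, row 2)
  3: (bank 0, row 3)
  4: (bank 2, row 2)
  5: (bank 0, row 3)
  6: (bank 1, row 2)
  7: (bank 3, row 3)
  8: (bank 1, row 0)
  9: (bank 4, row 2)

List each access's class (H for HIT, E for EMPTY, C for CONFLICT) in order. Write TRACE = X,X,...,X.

TRACE = E,C,E,H,E,H,E,E,C,H

step 0: bank0 None->2 [EMPTY]
step 1: bank0 2->3 [CONFLICT]
step 2: bank4 None->2 [EMPTY]
step 3: bank0 3->3 [HIT]
step 4: bank2 None->2 [EMPTY]
step 5: bank0 3->3 [HIT]
step 6: bank1 None->2 [EMPTY]
step 7: bank3 None->3 [EMPTY]
step 8: bank1 2->0 [CONFLICT]
step 9: bank4 2->2 [HIT]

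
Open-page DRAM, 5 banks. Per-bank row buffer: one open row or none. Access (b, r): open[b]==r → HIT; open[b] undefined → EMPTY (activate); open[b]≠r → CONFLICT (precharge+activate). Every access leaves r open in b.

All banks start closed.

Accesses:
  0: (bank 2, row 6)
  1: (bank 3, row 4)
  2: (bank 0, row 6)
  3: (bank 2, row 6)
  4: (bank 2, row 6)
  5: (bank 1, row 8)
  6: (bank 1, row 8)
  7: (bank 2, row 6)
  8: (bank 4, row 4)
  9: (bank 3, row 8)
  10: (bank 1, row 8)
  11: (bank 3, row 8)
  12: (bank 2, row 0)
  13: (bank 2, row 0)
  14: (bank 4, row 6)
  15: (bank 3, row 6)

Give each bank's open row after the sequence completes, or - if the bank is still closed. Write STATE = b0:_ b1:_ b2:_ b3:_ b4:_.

  [0] b2 r6: no row ⇒ E
  [1] b3 r4: no row ⇒ E
  [2] b0 r6: no row ⇒ E
  [3] b2 r6: had r6 ⇒ H
  [4] b2 r6: had r6 ⇒ H
  [5] b1 r8: no row ⇒ E
  [6] b1 r8: had r8 ⇒ H
  [7] b2 r6: had r6 ⇒ H
  [8] b4 r4: no row ⇒ E
  [9] b3 r8: had r4 ⇒ C
  [10] b1 r8: had r8 ⇒ H
  [11] b3 r8: had r8 ⇒ H
  [12] b2 r0: had r6 ⇒ C
  [13] b2 r0: had r0 ⇒ H
  [14] b4 r6: had r4 ⇒ C
  [15] b3 r6: had r8 ⇒ C

STATE = b0:6 b1:8 b2:0 b3:6 b4:6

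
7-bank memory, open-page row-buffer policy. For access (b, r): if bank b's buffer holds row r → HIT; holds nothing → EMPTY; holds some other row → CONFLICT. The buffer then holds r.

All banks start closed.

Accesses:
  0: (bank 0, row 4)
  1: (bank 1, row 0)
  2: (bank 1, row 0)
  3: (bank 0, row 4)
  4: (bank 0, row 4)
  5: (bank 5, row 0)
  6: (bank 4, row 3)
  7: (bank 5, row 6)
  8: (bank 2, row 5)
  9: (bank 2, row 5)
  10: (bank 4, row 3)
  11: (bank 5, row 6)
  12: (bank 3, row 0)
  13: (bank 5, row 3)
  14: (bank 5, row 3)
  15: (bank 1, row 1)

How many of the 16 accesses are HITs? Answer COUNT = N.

COUNT = 7

0: bank 0 row 4 — prev None → EMPTY
1: bank 1 row 0 — prev None → EMPTY
2: bank 1 row 0 — prev 0 → HIT
3: bank 0 row 4 — prev 4 → HIT
4: bank 0 row 4 — prev 4 → HIT
5: bank 5 row 0 — prev None → EMPTY
6: bank 4 row 3 — prev None → EMPTY
7: bank 5 row 6 — prev 0 → CONFLICT
8: bank 2 row 5 — prev None → EMPTY
9: bank 2 row 5 — prev 5 → HIT
10: bank 4 row 3 — prev 3 → HIT
11: bank 5 row 6 — prev 6 → HIT
12: bank 3 row 0 — prev None → EMPTY
13: bank 5 row 3 — prev 6 → CONFLICT
14: bank 5 row 3 — prev 3 → HIT
15: bank 1 row 1 — prev 0 → CONFLICT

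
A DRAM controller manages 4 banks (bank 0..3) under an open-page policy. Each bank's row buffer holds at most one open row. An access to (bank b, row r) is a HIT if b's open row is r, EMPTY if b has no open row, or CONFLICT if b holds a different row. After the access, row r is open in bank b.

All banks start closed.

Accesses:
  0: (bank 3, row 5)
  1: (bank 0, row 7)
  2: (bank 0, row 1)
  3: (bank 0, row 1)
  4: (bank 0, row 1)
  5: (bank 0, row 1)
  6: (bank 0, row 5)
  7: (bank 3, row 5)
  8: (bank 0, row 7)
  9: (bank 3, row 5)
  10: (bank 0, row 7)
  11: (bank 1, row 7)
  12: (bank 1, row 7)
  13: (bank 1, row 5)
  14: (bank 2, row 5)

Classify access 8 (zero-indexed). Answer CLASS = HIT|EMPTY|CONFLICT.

CLASS = CONFLICT

0: bank 3 row 5 — prev None → EMPTY
1: bank 0 row 7 — prev None → EMPTY
2: bank 0 row 1 — prev 7 → CONFLICT
3: bank 0 row 1 — prev 1 → HIT
4: bank 0 row 1 — prev 1 → HIT
5: bank 0 row 1 — prev 1 → HIT
6: bank 0 row 5 — prev 1 → CONFLICT
7: bank 3 row 5 — prev 5 → HIT
8: bank 0 row 7 — prev 5 → CONFLICT
9: bank 3 row 5 — prev 5 → HIT
10: bank 0 row 7 — prev 7 → HIT
11: bank 1 row 7 — prev None → EMPTY
12: bank 1 row 7 — prev 7 → HIT
13: bank 1 row 5 — prev 7 → CONFLICT
14: bank 2 row 5 — prev None → EMPTY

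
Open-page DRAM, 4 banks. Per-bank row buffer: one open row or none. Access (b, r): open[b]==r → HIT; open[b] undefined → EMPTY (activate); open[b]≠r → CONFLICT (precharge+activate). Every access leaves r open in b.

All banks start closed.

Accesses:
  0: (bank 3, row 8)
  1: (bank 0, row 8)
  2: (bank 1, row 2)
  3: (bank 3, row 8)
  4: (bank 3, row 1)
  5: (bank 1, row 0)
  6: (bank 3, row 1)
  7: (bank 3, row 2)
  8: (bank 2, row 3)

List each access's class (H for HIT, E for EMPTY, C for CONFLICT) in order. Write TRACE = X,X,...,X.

0: bank 3 row 8 — prev None → EMPTY
1: bank 0 row 8 — prev None → EMPTY
2: bank 1 row 2 — prev None → EMPTY
3: bank 3 row 8 — prev 8 → HIT
4: bank 3 row 1 — prev 8 → CONFLICT
5: bank 1 row 0 — prev 2 → CONFLICT
6: bank 3 row 1 — prev 1 → HIT
7: bank 3 row 2 — prev 1 → CONFLICT
8: bank 2 row 3 — prev None → EMPTY

TRACE = E,E,E,H,C,C,H,C,E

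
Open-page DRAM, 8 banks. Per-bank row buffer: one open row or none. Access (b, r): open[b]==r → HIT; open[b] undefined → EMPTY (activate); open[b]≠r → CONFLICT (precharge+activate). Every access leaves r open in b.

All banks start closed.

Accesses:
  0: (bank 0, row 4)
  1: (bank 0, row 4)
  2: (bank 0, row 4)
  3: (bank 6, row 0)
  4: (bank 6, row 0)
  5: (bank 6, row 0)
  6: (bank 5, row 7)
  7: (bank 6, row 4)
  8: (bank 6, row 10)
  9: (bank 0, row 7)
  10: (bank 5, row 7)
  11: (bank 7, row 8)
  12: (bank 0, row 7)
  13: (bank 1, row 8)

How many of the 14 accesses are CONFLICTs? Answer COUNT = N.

  [0] b0 r4: no row ⇒ E
  [1] b0 r4: had r4 ⇒ H
  [2] b0 r4: had r4 ⇒ H
  [3] b6 r0: no row ⇒ E
  [4] b6 r0: had r0 ⇒ H
  [5] b6 r0: had r0 ⇒ H
  [6] b5 r7: no row ⇒ E
  [7] b6 r4: had r0 ⇒ C
  [8] b6 r10: had r4 ⇒ C
  [9] b0 r7: had r4 ⇒ C
  [10] b5 r7: had r7 ⇒ H
  [11] b7 r8: no row ⇒ E
  [12] b0 r7: had r7 ⇒ H
  [13] b1 r8: no row ⇒ E

COUNT = 3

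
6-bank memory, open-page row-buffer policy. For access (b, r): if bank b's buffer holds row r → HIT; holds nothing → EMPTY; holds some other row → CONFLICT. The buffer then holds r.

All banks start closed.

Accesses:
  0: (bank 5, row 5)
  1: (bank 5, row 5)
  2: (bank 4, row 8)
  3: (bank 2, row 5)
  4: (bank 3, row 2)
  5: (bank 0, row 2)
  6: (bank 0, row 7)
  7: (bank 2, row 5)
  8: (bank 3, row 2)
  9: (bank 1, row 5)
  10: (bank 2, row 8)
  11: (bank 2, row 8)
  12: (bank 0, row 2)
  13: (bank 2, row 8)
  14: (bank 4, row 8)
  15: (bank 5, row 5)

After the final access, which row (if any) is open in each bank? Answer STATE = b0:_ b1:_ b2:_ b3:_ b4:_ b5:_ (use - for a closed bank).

  [0] b5 r5: no row ⇒ E
  [1] b5 r5: had r5 ⇒ H
  [2] b4 r8: no row ⇒ E
  [3] b2 r5: no row ⇒ E
  [4] b3 r2: no row ⇒ E
  [5] b0 r2: no row ⇒ E
  [6] b0 r7: had r2 ⇒ C
  [7] b2 r5: had r5 ⇒ H
  [8] b3 r2: had r2 ⇒ H
  [9] b1 r5: no row ⇒ E
  [10] b2 r8: had r5 ⇒ C
  [11] b2 r8: had r8 ⇒ H
  [12] b0 r2: had r7 ⇒ C
  [13] b2 r8: had r8 ⇒ H
  [14] b4 r8: had r8 ⇒ H
  [15] b5 r5: had r5 ⇒ H

STATE = b0:2 b1:5 b2:8 b3:2 b4:8 b5:5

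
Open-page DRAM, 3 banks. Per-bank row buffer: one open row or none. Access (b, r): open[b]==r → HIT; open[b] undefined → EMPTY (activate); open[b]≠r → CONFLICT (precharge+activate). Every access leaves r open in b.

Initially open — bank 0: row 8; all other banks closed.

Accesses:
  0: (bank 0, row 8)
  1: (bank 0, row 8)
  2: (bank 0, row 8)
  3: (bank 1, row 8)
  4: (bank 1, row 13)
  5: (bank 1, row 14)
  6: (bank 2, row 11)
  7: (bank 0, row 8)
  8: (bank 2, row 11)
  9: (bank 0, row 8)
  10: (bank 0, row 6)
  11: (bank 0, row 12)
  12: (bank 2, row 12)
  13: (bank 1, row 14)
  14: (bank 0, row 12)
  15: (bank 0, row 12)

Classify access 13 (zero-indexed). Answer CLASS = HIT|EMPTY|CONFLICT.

CLASS = HIT

step 0: bank0 8->8 [HIT]
step 1: bank0 8->8 [HIT]
step 2: bank0 8->8 [HIT]
step 3: bank1 None->8 [EMPTY]
step 4: bank1 8->13 [CONFLICT]
step 5: bank1 13->14 [CONFLICT]
step 6: bank2 None->11 [EMPTY]
step 7: bank0 8->8 [HIT]
step 8: bank2 11->11 [HIT]
step 9: bank0 8->8 [HIT]
step 10: bank0 8->6 [CONFLICT]
step 11: bank0 6->12 [CONFLICT]
step 12: bank2 11->12 [CONFLICT]
step 13: bank1 14->14 [HIT]
step 14: bank0 12->12 [HIT]
step 15: bank0 12->12 [HIT]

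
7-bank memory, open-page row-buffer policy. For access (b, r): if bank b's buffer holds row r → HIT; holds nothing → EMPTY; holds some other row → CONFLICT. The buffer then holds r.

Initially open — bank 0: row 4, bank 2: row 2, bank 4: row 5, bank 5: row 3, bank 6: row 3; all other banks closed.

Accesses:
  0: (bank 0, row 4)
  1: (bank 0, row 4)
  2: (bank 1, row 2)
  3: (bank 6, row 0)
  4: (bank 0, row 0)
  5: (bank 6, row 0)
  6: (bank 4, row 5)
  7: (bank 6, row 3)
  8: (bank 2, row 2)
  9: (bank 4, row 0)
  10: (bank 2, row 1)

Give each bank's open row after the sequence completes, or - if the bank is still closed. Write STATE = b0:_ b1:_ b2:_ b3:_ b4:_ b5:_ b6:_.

0: bank 0 row 4 — prev 4 → HIT
1: bank 0 row 4 — prev 4 → HIT
2: bank 1 row 2 — prev None → EMPTY
3: bank 6 row 0 — prev 3 → CONFLICT
4: bank 0 row 0 — prev 4 → CONFLICT
5: bank 6 row 0 — prev 0 → HIT
6: bank 4 row 5 — prev 5 → HIT
7: bank 6 row 3 — prev 0 → CONFLICT
8: bank 2 row 2 — prev 2 → HIT
9: bank 4 row 0 — prev 5 → CONFLICT
10: bank 2 row 1 — prev 2 → CONFLICT

STATE = b0:0 b1:2 b2:1 b3:- b4:0 b5:3 b6:3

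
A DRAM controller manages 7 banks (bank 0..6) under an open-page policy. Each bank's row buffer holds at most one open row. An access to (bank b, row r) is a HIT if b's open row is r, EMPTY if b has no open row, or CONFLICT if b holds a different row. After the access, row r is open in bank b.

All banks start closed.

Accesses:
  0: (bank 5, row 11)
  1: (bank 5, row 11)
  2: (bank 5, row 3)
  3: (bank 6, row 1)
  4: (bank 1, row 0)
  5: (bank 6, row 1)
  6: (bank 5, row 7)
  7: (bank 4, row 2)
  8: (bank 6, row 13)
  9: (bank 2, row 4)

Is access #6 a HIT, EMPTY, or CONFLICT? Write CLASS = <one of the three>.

CLASS = CONFLICT

  [0] b5 r11: no row ⇒ E
  [1] b5 r11: had r11 ⇒ H
  [2] b5 r3: had r11 ⇒ C
  [3] b6 r1: no row ⇒ E
  [4] b1 r0: no row ⇒ E
  [5] b6 r1: had r1 ⇒ H
  [6] b5 r7: had r3 ⇒ C
  [7] b4 r2: no row ⇒ E
  [8] b6 r13: had r1 ⇒ C
  [9] b2 r4: no row ⇒ E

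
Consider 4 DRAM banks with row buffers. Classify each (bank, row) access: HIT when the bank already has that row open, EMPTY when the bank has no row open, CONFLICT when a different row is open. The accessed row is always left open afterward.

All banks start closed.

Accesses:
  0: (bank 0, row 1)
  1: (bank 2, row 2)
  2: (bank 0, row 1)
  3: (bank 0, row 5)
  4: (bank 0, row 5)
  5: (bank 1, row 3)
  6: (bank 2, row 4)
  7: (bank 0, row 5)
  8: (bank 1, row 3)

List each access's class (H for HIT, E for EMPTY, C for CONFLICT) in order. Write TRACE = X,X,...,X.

  [0] b0 r1: no row ⇒ E
  [1] b2 r2: no row ⇒ E
  [2] b0 r1: had r1 ⇒ H
  [3] b0 r5: had r1 ⇒ C
  [4] b0 r5: had r5 ⇒ H
  [5] b1 r3: no row ⇒ E
  [6] b2 r4: had r2 ⇒ C
  [7] b0 r5: had r5 ⇒ H
  [8] b1 r3: had r3 ⇒ H

TRACE = E,E,H,C,H,E,C,H,H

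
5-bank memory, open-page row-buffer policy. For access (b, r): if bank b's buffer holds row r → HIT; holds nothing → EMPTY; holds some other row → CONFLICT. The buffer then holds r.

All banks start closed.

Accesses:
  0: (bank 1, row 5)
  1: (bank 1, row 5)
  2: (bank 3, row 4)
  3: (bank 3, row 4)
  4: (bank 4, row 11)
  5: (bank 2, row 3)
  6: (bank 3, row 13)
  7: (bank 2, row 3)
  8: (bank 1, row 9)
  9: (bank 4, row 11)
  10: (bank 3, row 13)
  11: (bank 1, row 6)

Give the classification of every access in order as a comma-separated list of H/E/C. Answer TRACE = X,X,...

TRACE = E,H,E,H,E,E,C,H,C,H,H,C

#0 (1,5) E
#1 (1,5) H  (was 5)
#2 (3,4) E
#3 (3,4) H  (was 4)
#4 (4,11) E
#5 (2,3) E
#6 (3,13) C  (was 4)
#7 (2,3) H  (was 3)
#8 (1,9) C  (was 5)
#9 (4,11) H  (was 11)
#10 (3,13) H  (was 13)
#11 (1,6) C  (was 9)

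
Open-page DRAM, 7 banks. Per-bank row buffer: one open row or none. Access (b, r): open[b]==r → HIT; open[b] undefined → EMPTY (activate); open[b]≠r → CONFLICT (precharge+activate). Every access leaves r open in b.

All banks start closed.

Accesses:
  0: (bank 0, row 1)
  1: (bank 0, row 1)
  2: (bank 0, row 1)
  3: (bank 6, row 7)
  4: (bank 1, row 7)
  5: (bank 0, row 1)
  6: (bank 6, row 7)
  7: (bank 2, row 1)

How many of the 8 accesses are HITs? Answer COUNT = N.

0: bank 0 row 1 — prev None → EMPTY
1: bank 0 row 1 — prev 1 → HIT
2: bank 0 row 1 — prev 1 → HIT
3: bank 6 row 7 — prev None → EMPTY
4: bank 1 row 7 — prev None → EMPTY
5: bank 0 row 1 — prev 1 → HIT
6: bank 6 row 7 — prev 7 → HIT
7: bank 2 row 1 — prev None → EMPTY

COUNT = 4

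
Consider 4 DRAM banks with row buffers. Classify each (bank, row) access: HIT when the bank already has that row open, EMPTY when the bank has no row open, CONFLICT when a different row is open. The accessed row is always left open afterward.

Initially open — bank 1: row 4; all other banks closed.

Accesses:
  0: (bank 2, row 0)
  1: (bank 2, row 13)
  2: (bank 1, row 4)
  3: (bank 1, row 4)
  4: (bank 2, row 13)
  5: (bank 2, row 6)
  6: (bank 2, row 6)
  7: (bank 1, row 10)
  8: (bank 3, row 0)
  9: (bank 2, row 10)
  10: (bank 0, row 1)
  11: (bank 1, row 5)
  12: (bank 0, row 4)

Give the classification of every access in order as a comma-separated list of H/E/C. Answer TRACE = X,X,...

0: bank 2 row 0 — prev None → EMPTY
1: bank 2 row 13 — prev 0 → CONFLICT
2: bank 1 row 4 — prev 4 → HIT
3: bank 1 row 4 — prev 4 → HIT
4: bank 2 row 13 — prev 13 → HIT
5: bank 2 row 6 — prev 13 → CONFLICT
6: bank 2 row 6 — prev 6 → HIT
7: bank 1 row 10 — prev 4 → CONFLICT
8: bank 3 row 0 — prev None → EMPTY
9: bank 2 row 10 — prev 6 → CONFLICT
10: bank 0 row 1 — prev None → EMPTY
11: bank 1 row 5 — prev 10 → CONFLICT
12: bank 0 row 4 — prev 1 → CONFLICT

TRACE = E,C,H,H,H,C,H,C,E,C,E,C,C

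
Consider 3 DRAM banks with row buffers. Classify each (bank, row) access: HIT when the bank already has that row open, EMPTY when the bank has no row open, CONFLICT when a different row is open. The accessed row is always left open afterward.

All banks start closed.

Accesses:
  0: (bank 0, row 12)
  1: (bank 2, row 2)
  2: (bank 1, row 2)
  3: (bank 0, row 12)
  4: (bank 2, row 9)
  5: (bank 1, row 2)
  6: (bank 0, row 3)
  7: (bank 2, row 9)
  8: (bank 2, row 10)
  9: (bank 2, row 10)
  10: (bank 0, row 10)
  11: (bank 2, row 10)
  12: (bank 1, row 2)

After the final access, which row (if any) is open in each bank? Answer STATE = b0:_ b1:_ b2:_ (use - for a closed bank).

  [0] b0 r12: no row ⇒ E
  [1] b2 r2: no row ⇒ E
  [2] b1 r2: no row ⇒ E
  [3] b0 r12: had r12 ⇒ H
  [4] b2 r9: had r2 ⇒ C
  [5] b1 r2: had r2 ⇒ H
  [6] b0 r3: had r12 ⇒ C
  [7] b2 r9: had r9 ⇒ H
  [8] b2 r10: had r9 ⇒ C
  [9] b2 r10: had r10 ⇒ H
  [10] b0 r10: had r3 ⇒ C
  [11] b2 r10: had r10 ⇒ H
  [12] b1 r2: had r2 ⇒ H

STATE = b0:10 b1:2 b2:10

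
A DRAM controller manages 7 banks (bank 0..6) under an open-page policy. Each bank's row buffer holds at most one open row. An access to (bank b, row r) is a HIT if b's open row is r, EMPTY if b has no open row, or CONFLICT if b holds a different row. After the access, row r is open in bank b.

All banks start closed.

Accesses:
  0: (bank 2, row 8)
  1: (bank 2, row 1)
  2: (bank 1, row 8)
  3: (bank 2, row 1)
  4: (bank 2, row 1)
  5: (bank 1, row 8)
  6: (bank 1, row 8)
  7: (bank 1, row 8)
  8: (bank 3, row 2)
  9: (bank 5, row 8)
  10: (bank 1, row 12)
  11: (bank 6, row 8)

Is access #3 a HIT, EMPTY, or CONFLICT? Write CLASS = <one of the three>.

step 0: bank2 None->8 [EMPTY]
step 1: bank2 8->1 [CONFLICT]
step 2: bank1 None->8 [EMPTY]
step 3: bank2 1->1 [HIT]
step 4: bank2 1->1 [HIT]
step 5: bank1 8->8 [HIT]
step 6: bank1 8->8 [HIT]
step 7: bank1 8->8 [HIT]
step 8: bank3 None->2 [EMPTY]
step 9: bank5 None->8 [EMPTY]
step 10: bank1 8->12 [CONFLICT]
step 11: bank6 None->8 [EMPTY]

CLASS = HIT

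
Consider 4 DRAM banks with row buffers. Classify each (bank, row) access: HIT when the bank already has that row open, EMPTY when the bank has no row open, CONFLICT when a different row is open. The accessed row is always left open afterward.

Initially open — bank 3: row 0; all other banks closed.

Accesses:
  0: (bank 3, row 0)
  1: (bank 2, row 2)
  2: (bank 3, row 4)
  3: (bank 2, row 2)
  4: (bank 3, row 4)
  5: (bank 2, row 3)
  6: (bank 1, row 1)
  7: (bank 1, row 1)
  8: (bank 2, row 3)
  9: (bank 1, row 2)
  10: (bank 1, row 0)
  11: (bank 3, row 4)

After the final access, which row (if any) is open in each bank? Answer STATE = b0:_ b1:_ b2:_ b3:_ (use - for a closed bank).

step 0: bank3 0->0 [HIT]
step 1: bank2 None->2 [EMPTY]
step 2: bank3 0->4 [CONFLICT]
step 3: bank2 2->2 [HIT]
step 4: bank3 4->4 [HIT]
step 5: bank2 2->3 [CONFLICT]
step 6: bank1 None->1 [EMPTY]
step 7: bank1 1->1 [HIT]
step 8: bank2 3->3 [HIT]
step 9: bank1 1->2 [CONFLICT]
step 10: bank1 2->0 [CONFLICT]
step 11: bank3 4->4 [HIT]

STATE = b0:- b1:0 b2:3 b3:4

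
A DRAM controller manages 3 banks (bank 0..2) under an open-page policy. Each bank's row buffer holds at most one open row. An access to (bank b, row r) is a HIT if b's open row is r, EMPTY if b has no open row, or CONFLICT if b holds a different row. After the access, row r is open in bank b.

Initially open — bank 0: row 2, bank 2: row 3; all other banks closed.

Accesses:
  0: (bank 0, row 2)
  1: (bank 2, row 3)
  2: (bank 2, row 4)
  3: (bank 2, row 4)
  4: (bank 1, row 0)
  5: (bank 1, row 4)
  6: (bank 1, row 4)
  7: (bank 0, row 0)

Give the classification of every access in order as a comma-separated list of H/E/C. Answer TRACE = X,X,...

TRACE = H,H,C,H,E,C,H,C

step 0: bank0 2->2 [HIT]
step 1: bank2 3->3 [HIT]
step 2: bank2 3->4 [CONFLICT]
step 3: bank2 4->4 [HIT]
step 4: bank1 None->0 [EMPTY]
step 5: bank1 0->4 [CONFLICT]
step 6: bank1 4->4 [HIT]
step 7: bank0 2->0 [CONFLICT]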